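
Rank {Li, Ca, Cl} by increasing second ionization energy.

IE_2 is the cost of taking one more electron from the +1 cation: Li⁺ is the bare [He] core; Ca⁺ still has 1 valence electron; Cl⁺ still has 6 valence electrons.
Core electrons are held far more tightly than valence electrons, so Li tops the IE_2 order.
Valence configurations: Ca⁺ [Ar]4s¹, Cl⁺ [Ne]3s²3p⁴.
Tabulated IE_2 (kJ/mol): Li 7298, Ca 1145, Cl 2298.
Overall IE_2 order: Ca < Cl < Li.

Ca < Cl < Li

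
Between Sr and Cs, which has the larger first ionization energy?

Across a period the outer electron is held more tightly (higher IE₁); down a group it sits in a higher shell, more shielded, and comes off more easily.
Here both period and group differ, so the two effects have to be weighed against each other.
Sr > Cs: both effects reinforce here, so Sr is clearly the higher of the two.
For reference (kJ/mol): Sr 550, Cs 376.
So Sr has the larger first ionization energy (Sr > Cs).

Sr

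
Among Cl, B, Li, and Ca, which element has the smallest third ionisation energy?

B

The third ionization energy removes an electron from the +2 ion. For each element: Cl²⁺ still has 5 valence electrons; B²⁺ still has 1 valence electron; Li²⁺ is already 1 electron into the core; Ca²⁺ is the bare [Ar] core.
Pulling an electron out of a noble-gas core costs far more than removing a remaining valence electron, so Ca and Li sit at the high end of IE_3.
Valence configurations: Cl²⁺ [Ne]3s²3p³, B²⁺ [He]2s¹.
Approximate IE_3 values (kJ/mol): Cl 3822, B 3660, Li 11815, Ca 4912.
Hence IE_3: B < Cl < Ca < Li.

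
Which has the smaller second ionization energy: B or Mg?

Mg

IE_2 is the cost of taking one more electron from the +1 cation: B⁺ still has 2 valence electrons; Mg⁺ still has 1 valence electron.
All are still removing valence electrons, so compare the +1 ions as you would atoms: IE_2 generally rises across a period (higher Z_eff) and falls down a group (larger shell), subject to the usual subshell exceptions.
Valence configurations: B⁺ [He]2s², Mg⁺ [Ne]3s¹.
Tabulated IE_2 (kJ/mol): B 2427, Mg 1451.
Putting it together, IE_2: Mg < B.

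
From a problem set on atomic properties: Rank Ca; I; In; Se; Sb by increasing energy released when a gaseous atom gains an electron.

Ca is in period 4, group 2; Se is in period 4, group 16; In is in period 5, group 13; Sb is in period 5, group 15; I is in period 5, group 17.
EA tends to increase across a period and decrease down a group, though the pattern is less regular than for IE or radius.
Neither a single period nor a single group — weigh both effects.
In > Ca: the two effects oppose for this pair; the across-period effect wins (29 vs 2 kJ/mol).
Sb > In: Sb lies to the right of In in period 5, so the across-period effect alone puts Sb higher.
Se > Sb: relative to Sb, both the across-period and down-group shifts push Se's electron affinity up.
I > Se: the two effects oppose for this pair; the across-period effect wins (295 vs 195 kJ/mol).
For reference (kJ/mol): Ca 2, Se 195, In 29, Sb 103, I 295.
So from lowest to highest: Ca < In < Sb < Se < I.

Ca < In < Sb < Se < I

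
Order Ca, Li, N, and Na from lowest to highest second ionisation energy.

Ca < N < Na < Li

IE_2 is the cost of taking one more electron from the +1 cation: Ca⁺ still has 1 valence electron; Li⁺ is the bare [He] core; N⁺ still has 4 valence electrons; Na⁺ is the bare [Ne] core.
Pulling an electron out of a noble-gas core costs far more than removing a remaining valence electron, so Na and Li sit at the high end of IE_2.
Valence configurations: Ca⁺ [Ar]4s¹, N⁺ [He]2s²2p².
The numbers (kJ/mol): Ca 1145, Li 7298, N 2856, Na 4562.
Hence IE_2: Ca < N < Na < Li.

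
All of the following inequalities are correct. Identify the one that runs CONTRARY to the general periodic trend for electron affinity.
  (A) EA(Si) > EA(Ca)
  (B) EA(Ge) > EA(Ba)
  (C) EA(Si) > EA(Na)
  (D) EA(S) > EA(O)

The general trend: electron affinity increases across a period and decreases down a group.
(A) Si (period 3, group 14) vs Ca (period 4, group 2): the stated order agrees with the simple trend.
(B) Ge (period 4, group 14) vs Ba (period 6, group 2): the stated order agrees with the simple trend.
(C) Si (period 3, group 14) vs Na (period 3, group 1): the stated order agrees with the simple trend.
(D) S (period 3, group 16) vs O (period 2, group 16): the stated order contradicts the simple trend.
The exception is (D): the compact 2p subshell of O repels the added electron more than S's larger 3p does.

(D)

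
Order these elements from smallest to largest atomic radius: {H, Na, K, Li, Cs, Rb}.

H, Li, Na, K, Rb, Cs

H is in period 1, group 1; Li is in period 2, group 1; Na is in period 3, group 1; K is in period 4, group 1; Rb is in period 5, group 1; Cs is in period 6, group 1.
Moving right in a period, electrons are added to the same shell under a stronger nuclear pull, so atoms get smaller; moving down, a new shell is opened and atoms get larger.
All are in group 1, so atomic radius increases down the group.
So from smallest to largest: H < Li < Na < K < Rb < Cs.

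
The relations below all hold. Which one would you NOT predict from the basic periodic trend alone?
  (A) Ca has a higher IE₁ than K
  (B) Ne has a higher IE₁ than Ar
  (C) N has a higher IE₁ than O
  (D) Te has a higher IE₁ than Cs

The general trend: IE₁ increases across a period and decreases down a group.
(A) Ca (period 4, group 2) vs K (period 4, group 1): the stated order agrees with the simple trend.
(B) Ne (period 2, group 18) vs Ar (period 3, group 18): the stated order agrees with the simple trend.
(C) N (period 2, group 15) vs O (period 2, group 16): the stated order contradicts the simple trend.
(D) Te (period 5, group 16) vs Cs (period 6, group 1): the stated order agrees with the simple trend.
The exception is (C): pairing an electron in O's 2p⁴ costs repulsion energy, so O ionizes more easily than half-filled N (2p³).

(C)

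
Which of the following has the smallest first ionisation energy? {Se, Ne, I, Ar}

Se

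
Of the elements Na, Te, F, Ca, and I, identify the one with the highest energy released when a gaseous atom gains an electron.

F is in period 2, group 17; Na is in period 3, group 1; Ca is in period 4, group 2; Te is in period 5, group 16; I is in period 5, group 17.
EA tends to increase across a period and decrease down a group, though the pattern is less regular than for IE or radius.
Here both period and group differ, so the two effects have to be weighed against each other.
Na > Ca: the two effects oppose for this pair; the down-group effect wins (53 vs 2 kJ/mol).
Te > Na: period and group pull opposite ways; the across-period shift dominates (190 vs 53 kJ/mol).
I > Te: I lies to the right of Te in period 5, so the across-period effect alone puts I higher.
F > I: they share group 17; the group trend gives F the larger value.
For reference (kJ/mol): F 328, Na 53, Ca 2, Te 190, I 295.
The highest energy released when a gaseous atom gains an electron among these belongs to F.

F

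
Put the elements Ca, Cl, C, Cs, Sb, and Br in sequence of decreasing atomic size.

Moving right in a period, electrons are added to the same shell under a stronger nuclear pull, so atoms get smaller; moving down, a new shell is opened and atoms get larger.
These span different periods and groups, so the two trends combine.
Cl > C: the two effects oppose for this pair; the down-group effect wins (99 vs 75 pm).
Br > Cl: Br sits below Cl in group 17, so the down-group effect alone puts Br larger.
Sb > Br: relative to Br, both the across-period and down-group shifts push Sb's atomic radius up.
Ca > Sb: period and group pull opposite ways; the across-period shift dominates (171 vs 140 pm).
Cs > Ca: relative to Ca, both the across-period and down-group shifts push Cs's atomic radius up.
Tabulated atomic radius (pm): C 75, Cl 99, Ca 171, Br 114, Sb 140, Cs 232.
So from largest to smallest: Cs > Ca > Sb > Br > Cl > C.

Cs > Ca > Sb > Br > Cl > C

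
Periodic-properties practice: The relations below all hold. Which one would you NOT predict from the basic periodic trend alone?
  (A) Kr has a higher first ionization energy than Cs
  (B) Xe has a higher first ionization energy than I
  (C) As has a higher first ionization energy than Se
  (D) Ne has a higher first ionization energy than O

(C)

The general trend: first ionization energy increases across a period and decreases down a group.
(A) Kr (period 4, group 18) vs Cs (period 6, group 1): the stated order agrees with the simple trend.
(B) Xe (period 5, group 18) vs I (period 5, group 17): the stated order agrees with the simple trend.
(C) As (period 4, group 15) vs Se (period 4, group 16): the stated order contradicts the simple trend.
(D) Ne (period 2, group 18) vs O (period 2, group 16): the stated order agrees with the simple trend.
The exception is (C): Se (4p⁴) ionizes more easily than half-filled As (4p³).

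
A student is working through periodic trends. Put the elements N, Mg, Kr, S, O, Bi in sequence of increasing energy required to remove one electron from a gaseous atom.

Bi < Mg < S < O < Kr < N

Across a period the outer electron is held more tightly (higher IE₁); down a group it sits in a higher shell, more shielded, and comes off more easily.
These span different periods and groups, so the two trends combine.
Mg > Bi: the two effects oppose for this pair; the down-group effect wins (738 vs 703 kJ/mol).
S > Mg: both are in period 3; the period trend gives S the larger value.
O > S: O sits above S in group 16, so the down-group effect alone puts O higher.
Kr > O: period and group pull opposite ways; the across-period shift dominates (1351 vs 1314 kJ/mol).
N > Kr: period and group pull opposite ways; the down-group shift dominates (1402 vs 1351 kJ/mol).
Note the exception: N has a higher first ionization energy than O, contrary to the simple trend — pairing an electron in O's 2p⁴ costs repulsion energy, so O ionizes more easily than half-filled N (2p³).
For reference (kJ/mol): N 1402, O 1314, Mg 738, S 1000, Kr 1351, Bi 703.
So from lowest to highest: Bi < Mg < S < O < Kr < N.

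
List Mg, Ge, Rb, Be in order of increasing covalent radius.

Be < Ge < Mg < Rb

Moving right in a period, electrons are added to the same shell under a stronger nuclear pull, so atoms get smaller; moving down, a new shell is opened and atoms get larger.
Neither a single period nor a single group — weigh both effects.
Ge > Be: the two effects oppose for this pair; the down-group effect wins (121 vs 102 pm).
Mg > Ge: period and group pull opposite ways; the across-period shift dominates (139 vs 121 pm).
Rb > Mg: both effects reinforce here, so Rb is clearly the larger of the two.
For reference (pm): Be 102, Mg 139, Ge 121, Rb 210.
So from smallest to largest: Be < Ge < Mg < Rb.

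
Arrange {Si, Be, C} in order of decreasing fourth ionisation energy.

Be, C, Si

Consider each +3 ion: Si³⁺ still has 1 valence electron; Be³⁺ is already 1 electron into the core; C³⁺ still has 1 valence electron.
Core electrons are held far more tightly than valence electrons, so Be tops the IE_4 order.
Valence configurations: Si³⁺ [Ne]3s¹, C³⁺ [He]2s¹.
Approximate IE_4 values (kJ/mol): Si 4356, Be 21007, C 6223.
Overall IE_4 order: Si < C < Be.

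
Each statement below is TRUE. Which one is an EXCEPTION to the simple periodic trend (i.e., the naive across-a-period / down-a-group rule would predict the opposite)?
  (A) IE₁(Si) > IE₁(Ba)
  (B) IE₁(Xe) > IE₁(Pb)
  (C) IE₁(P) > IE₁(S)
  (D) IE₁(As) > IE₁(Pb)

(C)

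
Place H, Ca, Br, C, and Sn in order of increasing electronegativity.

Electronegativity increases across a period and decreases down a group, tracking effective nuclear charge and atomic size.
Here both period and group differ, so the two effects have to be weighed against each other.
Sn > Ca: the two effects oppose for this pair; the across-period effect wins (1.96 vs 1.00).
H > Sn: period and group pull opposite ways; the down-group shift dominates (2.20 vs 1.96).
C > H: the two effects oppose for this pair; the across-period effect wins (2.55 vs 2.20).
Br > C: period and group pull opposite ways; the across-period shift dominates (2.96 vs 2.55).
Tabulated electronegativity (Pauling): H 2.20, C 2.55, Ca 1.00, Br 2.96, Sn 1.96.
So from lowest to highest: Ca < Sn < H < C < Br.

Ca < Sn < H < C < Br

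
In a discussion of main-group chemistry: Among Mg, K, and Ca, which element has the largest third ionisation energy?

Mg

The third ionization energy removes an electron from the +2 ion. For each element: Mg²⁺ is the bare [Ne] core; K²⁺ is already 1 electron into the core; Ca²⁺ is the bare [Ar] core.
All of these are removing an electron from a noble-gas core or deeper; the smaller core (lower principal quantum number) is held far more tightly, and within a period the higher nuclear charge binds the same core more tightly.
The numbers (kJ/mol): Mg 7733, K 4420, Ca 4912.
Putting it together, IE_3: K < Ca < Mg.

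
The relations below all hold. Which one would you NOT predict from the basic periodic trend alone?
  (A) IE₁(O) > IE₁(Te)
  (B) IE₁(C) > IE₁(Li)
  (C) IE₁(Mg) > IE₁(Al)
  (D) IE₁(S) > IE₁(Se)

The general trend: IE₁ increases across a period and decreases down a group.
(A) O (period 2, group 16) vs Te (period 5, group 16): the stated order agrees with the simple trend.
(B) C (period 2, group 14) vs Li (period 2, group 1): the stated order agrees with the simple trend.
(C) Mg (period 3, group 2) vs Al (period 3, group 13): the stated order contradicts the simple trend.
(D) S (period 3, group 16) vs Se (period 4, group 16): the stated order agrees with the simple trend.
The exception is (C): Al's single 3p electron is easier to remove than one from Mg's filled 3s².

(C)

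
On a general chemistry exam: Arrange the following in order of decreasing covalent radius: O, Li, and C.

Li, C, O

Moving right in a period, electrons are added to the same shell under a stronger nuclear pull, so atoms get smaller; moving down, a new shell is opened and atoms get larger.
All lie in period 2, so atomic radius increases right to left.
So from largest to smallest: Li > C > O.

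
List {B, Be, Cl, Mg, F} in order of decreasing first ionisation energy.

F > Cl > Be > B > Mg

Be is in period 2, group 2; B is in period 2, group 13; F is in period 2, group 17; Mg is in period 3, group 2; Cl is in period 3, group 17.
Across a period the outer electron is held more tightly (higher IE₁); down a group it sits in a higher shell, more shielded, and comes off more easily.
Neither a single period nor a single group — weigh both effects.
B > Mg: relative to Mg, both the across-period and down-group shifts push B's first ionization energy up.
Be > B: this pair runs against the simple trend — see the exception note.
Cl > Be: period and group pull opposite ways; the across-period shift dominates (1251 vs 900 kJ/mol).
F > Cl: they share group 17; the group trend gives F the larger value.
Note the exception: Be has a higher first ionization energy than B, contrary to the simple trend — removing B's lone 2p electron is easier than breaking Be's filled 2s².
Tabulated first ionization energy (kJ/mol): Be 900, B 801, F 1681, Mg 738, Cl 1251.
So from highest to lowest: F > Cl > Be > B > Mg.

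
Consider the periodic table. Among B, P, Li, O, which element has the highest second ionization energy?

The second ionization energy removes an electron from the +1 ion. For each element: B⁺ still has 2 valence electrons; P⁺ still has 4 valence electrons; Li⁺ is the bare [He] core; O⁺ still has 5 valence electrons.
Pulling an electron out of a noble-gas core costs far more than removing a remaining valence electron, so Li sits at the high end of IE_2.
Valence configurations: B⁺ [He]2s², P⁺ [Ne]3s²3p², O⁺ [He]2s²2p³.
Approximate IE_2 values (kJ/mol): B 2427, P 1907, Li 7298, O 3388.
Overall IE_2 order: P < B < O < Li.

Li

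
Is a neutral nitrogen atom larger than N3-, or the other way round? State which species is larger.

Forming N3- adds 3 electrons to N. More electron–electron repulsion in the same shell, with unchanged nuclear charge, lets the cloud expand.
An anion is larger than its parent atom: N3- > N.

N3-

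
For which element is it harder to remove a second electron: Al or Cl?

After 1 electron has been removed, what remains? Al⁺ still has 2 valence electrons; Cl⁺ still has 6 valence electrons.
All are still removing valence electrons, so compare the +1 ions as you would atoms: IE_2 generally rises across a period (higher Z_eff) and falls down a group (larger shell), subject to the usual subshell exceptions.
Valence configurations: Al⁺ [Ne]3s², Cl⁺ [Ne]3s²3p⁴.
Approximate IE_2 values (kJ/mol): Al 1817, Cl 2298.
So the second ionization energies run Al < Cl.

Cl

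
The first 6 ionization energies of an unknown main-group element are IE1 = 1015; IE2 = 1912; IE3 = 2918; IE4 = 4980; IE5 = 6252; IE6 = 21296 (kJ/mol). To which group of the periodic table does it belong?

Group 15

Look for the largest jump between consecutive ionization energies: IE6/IE5 ≈ 3.4, far larger than any earlier ratio.
That jump marks the point where a core electron is being removed. So the atom has 5 valence electrons.
A main-group element with 5 valence electrons is in group 15.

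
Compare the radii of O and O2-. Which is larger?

O2-

Forming O2- adds 2 electrons to O. More electron–electron repulsion in the same shell, with unchanged nuclear charge, lets the cloud expand.
An anion is larger than its parent atom: O2- > O.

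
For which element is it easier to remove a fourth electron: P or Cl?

P

Consider each +3 ion: P³⁺ still has 2 valence electrons; Cl³⁺ still has 4 valence electrons.
All are still removing valence electrons, so compare the +3 ions as you would atoms: IE_4 generally rises across a period (higher Z_eff) and falls down a group (larger shell), subject to the usual subshell exceptions.
Valence configurations: P³⁺ [Ne]3s², Cl³⁺ [Ne]3s²3p².
Tabulated IE_4 (kJ/mol): P 4964, Cl 5159.
Putting it together, IE_4: P < Cl.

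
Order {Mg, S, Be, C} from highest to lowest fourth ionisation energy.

Be > Mg > C > S

After 3 electrons have been removed, what remains? Mg³⁺ is already 1 electron into the core; S³⁺ still has 3 valence electrons; Be³⁺ is already 1 electron into the core; C³⁺ still has 1 valence electron.
Breaking into a closed-shell core is much more expensive than removing a leftover valence electron — Mg and Be have the largest IE_4 here.
Valence configurations: S³⁺ [Ne]3s²3p¹, C³⁺ [He]2s¹.
Approximate IE_4 values (kJ/mol): Mg 10543, S 4556, Be 21007, C 6223.
Overall IE_4 order: S < C < Mg < Be.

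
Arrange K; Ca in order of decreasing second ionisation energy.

Consider each +1 ion: K⁺ is the bare [Ar] core; Ca⁺ still has 1 valence electron.
Core electrons are held far more tightly than valence electrons, so K tops the IE_2 order.
Approximate IE_2 values (kJ/mol): K 3052, Ca 1145.
Overall IE_2 order: Ca < K.

K, Ca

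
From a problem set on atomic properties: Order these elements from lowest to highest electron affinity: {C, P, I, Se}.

P < C < Se < I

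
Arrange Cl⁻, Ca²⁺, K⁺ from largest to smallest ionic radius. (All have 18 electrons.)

All of these have 18 electrons, so size is governed by nuclear charge alone: the more protons, the stronger the pull on the same electron cloud, and the smaller the ion.
Nuclear charges: Ca²⁺ (Z=20), K⁺ (Z=19), Cl⁻ (Z=17).
Largest to smallest: Cl⁻ > K⁺ > Ca²⁺.

Cl⁻, K⁺, Ca²⁺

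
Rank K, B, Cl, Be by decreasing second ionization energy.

K, B, Cl, Be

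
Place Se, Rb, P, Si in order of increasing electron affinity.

Si is in period 3, group 14; P is in period 3, group 15; Se is in period 4, group 16; Rb is in period 5, group 1.
Electron affinity generally becomes more exothermic across a period toward the halogens and less exothermic down a group.
These span different periods and groups, so the two trends combine.
P > Rb: relative to Rb, both the across-period and down-group shifts push P's electron affinity up.
Si > P: this pair runs against the simple trend — see the exception note.
Se > Si: the two effects oppose for this pair; the across-period effect wins (195 vs 134 kJ/mol).
Note the exception: Si has a higher electron affinity than P, contrary to the simple trend — adding an electron to P's half-filled 3p³ is unfavourable, so Si (3p²) has the more exothermic EA.
Tabulated electron affinity (kJ/mol): Si 134, P 72, Se 195, Rb 47.
So from lowest to highest: Rb < P < Si < Se.

Rb < P < Si < Se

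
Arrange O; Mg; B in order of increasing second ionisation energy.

Mg < B < O

Consider each +1 ion: O⁺ still has 5 valence electrons; Mg⁺ still has 1 valence electron; B⁺ still has 2 valence electrons.
All are still removing valence electrons, so compare the +1 ions as you would atoms: IE_2 generally rises across a period (higher Z_eff) and falls down a group (larger shell), subject to the usual subshell exceptions.
Valence configurations: O⁺ [He]2s²2p³, Mg⁺ [Ne]3s¹, B⁺ [He]2s².
Tabulated IE_2 (kJ/mol): O 3388, Mg 1451, B 2427.
So the second ionization energies run Mg < B < O.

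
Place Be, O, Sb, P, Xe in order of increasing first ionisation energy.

Sb < Be < P < Xe < O

Be is in period 2, group 2; O is in period 2, group 16; P is in period 3, group 15; Sb is in period 5, group 15; Xe is in period 5, group 18.
Removing the outermost electron gets harder across a period and easier down a group.
These span different periods and groups, so the two trends combine.
Be > Sb: the two effects oppose for this pair; the down-group effect wins (900 vs 831 kJ/mol).
P > Be: period and group pull opposite ways; the across-period shift dominates (1012 vs 900 kJ/mol).
Xe > P: period and group pull opposite ways; the across-period shift dominates (1170 vs 1012 kJ/mol).
O > Xe: period and group pull opposite ways; the down-group shift dominates (1314 vs 1170 kJ/mol).
Tabulated first ionization energy (kJ/mol): Be 900, O 1314, P 1012, Sb 831, Xe 1170.
So from lowest to highest: Sb < Be < P < Xe < O.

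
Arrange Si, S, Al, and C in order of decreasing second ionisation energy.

C, S, Al, Si

Consider each +1 ion: Si⁺ still has 3 valence electrons; S⁺ still has 5 valence electrons; Al⁺ still has 2 valence electrons; C⁺ still has 3 valence electrons.
All are still removing valence electrons, so compare the +1 ions as you would atoms: IE_2 generally rises across a period (higher Z_eff) and falls down a group (larger shell), subject to the usual subshell exceptions.
Valence configurations: Si⁺ [Ne]3s²3p¹, S⁺ [Ne]3s²3p³, Al⁺ [Ne]3s², C⁺ [He]2s²2p¹.
Si⁺ loses a lone 3p electron whereas Al⁺ must break into a filled 3s² pair, so IE_2(Al) > IE_2(Si) even though Si has the higher nuclear charge.
Approximate IE_2 values (kJ/mol): Si 1577, S 2252, Al 1817, C 2353.
Putting it together, IE_2: Si < Al < S < C.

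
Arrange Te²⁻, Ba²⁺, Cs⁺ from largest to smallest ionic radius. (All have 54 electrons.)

All of these have 54 electrons, so size is governed by nuclear charge alone: the more protons, the stronger the pull on the same electron cloud, and the smaller the ion.
Nuclear charges: Ba²⁺ (Z=56), Cs⁺ (Z=55), Te²⁻ (Z=52).
Largest to smallest: Te²⁻ > Cs⁺ > Ba²⁺.

Te²⁻ > Cs⁺ > Ba²⁺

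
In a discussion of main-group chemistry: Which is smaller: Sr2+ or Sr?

Sr2+

Forming Sr2+ removes 2 electrons from Sr. Fewer electrons for the same nuclear charge means less shielding and a higher Z_eff on the remaining electrons, and for main-group metals the entire outer shell is lost.
A cation is smaller than its parent atom: Sr2+ < Sr.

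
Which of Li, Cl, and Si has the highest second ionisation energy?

After 1 electron has been removed, what remains? Li⁺ is the bare [He] core; Cl⁺ still has 6 valence electrons; Si⁺ still has 3 valence electrons.
Pulling an electron out of a noble-gas core costs far more than removing a remaining valence electron, so Li sits at the high end of IE_2.
Valence configurations: Cl⁺ [Ne]3s²3p⁴, Si⁺ [Ne]3s²3p¹.
Approximate IE_2 values (kJ/mol): Li 7298, Cl 2298, Si 1577.
Overall IE_2 order: Si < Cl < Li.

Li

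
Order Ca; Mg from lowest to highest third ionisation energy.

Consider each +2 ion: Ca²⁺ is the bare [Ar] core; Mg²⁺ is the bare [Ne] core.
All of these are removing an electron from a noble-gas core or deeper; the smaller core (lower principal quantum number) is held far more tightly, and within a period the higher nuclear charge binds the same core more tightly.
Approximate IE_3 values (kJ/mol): Ca 4912, Mg 7733.
Hence IE_3: Ca < Mg.

Ca < Mg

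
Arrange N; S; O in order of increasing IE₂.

S < N < O

After 1 electron has been removed, what remains? N⁺ still has 4 valence electrons; S⁺ still has 5 valence electrons; O⁺ still has 5 valence electrons.
All are still removing valence electrons, so compare the +1 ions as you would atoms: IE_2 generally rises across a period (higher Z_eff) and falls down a group (larger shell), subject to the usual subshell exceptions.
Valence configurations: N⁺ [He]2s²2p², S⁺ [Ne]3s²3p³, O⁺ [He]2s²2p³.
Approximate IE_2 values (kJ/mol): N 2856, S 2252, O 3388.
Hence IE_2: S < N < O.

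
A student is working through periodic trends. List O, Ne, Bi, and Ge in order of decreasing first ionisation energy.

Ne, O, Ge, Bi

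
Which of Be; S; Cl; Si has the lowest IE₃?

Si

IE_3 is the cost of taking one more electron from the +2 cation: Be²⁺ is the bare [He] core; S²⁺ still has 4 valence electrons; Cl²⁺ still has 5 valence electrons; Si²⁺ still has 2 valence electrons.
Core electrons are held far more tightly than valence electrons, so Be tops the IE_3 order.
Valence configurations: S²⁺ [Ne]3s²3p², Cl²⁺ [Ne]3s²3p³, Si²⁺ [Ne]3s².
Tabulated IE_3 (kJ/mol): Be 14849, S 3357, Cl 3822, Si 3232.
Putting it together, IE_3: Si < S < Cl < Be.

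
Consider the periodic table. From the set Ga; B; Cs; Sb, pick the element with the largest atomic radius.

Moving right in a period, electrons are added to the same shell under a stronger nuclear pull, so atoms get smaller; moving down, a new shell is opened and atoms get larger.
These span different periods and groups, so the two trends combine.
Ga > B: Ga sits below B in group 13, so the down-group effect alone puts Ga larger.
Sb > Ga: period and group pull opposite ways; the down-group shift dominates (140 vs 124 pm).
Cs > Sb: relative to Sb, both the across-period and down-group shifts push Cs's atomic radius up.
Tabulated atomic radius (pm): B 85, Ga 124, Sb 140, Cs 232.
The largest atomic radius among these belongs to Cs.

Cs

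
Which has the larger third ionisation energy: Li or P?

After 2 electrons have been removed, what remains? Li²⁺ is already 1 electron into the core; P²⁺ still has 3 valence electrons.
Breaking into a closed-shell core is much more expensive than removing a leftover valence electron — Li has the largest IE_3 here.
Approximate IE_3 values (kJ/mol): Li 11815, P 2914.
Hence IE_3: P < Li.

Li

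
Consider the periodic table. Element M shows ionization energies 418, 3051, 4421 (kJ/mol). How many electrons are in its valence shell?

1

Look for the largest jump between consecutive ionization energies: IE2/IE1 ≈ 7.3, far larger than any earlier ratio.
That jump marks the point where a core electron is being removed. So the atom has 1 valence electron.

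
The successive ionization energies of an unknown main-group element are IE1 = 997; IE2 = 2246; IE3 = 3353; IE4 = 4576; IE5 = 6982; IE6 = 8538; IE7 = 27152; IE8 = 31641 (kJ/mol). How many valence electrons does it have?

6

Look for the largest jump between consecutive ionization energies: IE7/IE6 ≈ 3.2, far larger than any earlier ratio.
That jump marks the point where a core electron is being removed. So the atom has 6 valence electrons.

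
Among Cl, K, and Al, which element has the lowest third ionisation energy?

Al

Consider each +2 ion: Cl²⁺ still has 5 valence electrons; K²⁺ is already 1 electron into the core; Al²⁺ still has 1 valence electron.
Pulling an electron out of a noble-gas core costs far more than removing a remaining valence electron, so K sits at the high end of IE_3.
Valence configurations: Cl²⁺ [Ne]3s²3p³, Al²⁺ [Ne]3s¹.
Approximate IE_3 values (kJ/mol): Cl 3822, K 4420, Al 2745.
Overall IE_3 order: Al < Cl < K.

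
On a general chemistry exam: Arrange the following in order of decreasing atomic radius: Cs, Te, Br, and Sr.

Cs > Sr > Te > Br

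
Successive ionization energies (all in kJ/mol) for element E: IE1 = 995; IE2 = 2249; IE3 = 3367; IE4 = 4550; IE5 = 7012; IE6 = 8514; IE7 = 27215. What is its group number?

Group 16

Look for the largest jump between consecutive ionization energies: IE7/IE6 ≈ 3.2, far larger than any earlier ratio.
That jump marks the point where a core electron is being removed. So the atom has 6 valence electrons.
A main-group element with 6 valence electrons is in group 16.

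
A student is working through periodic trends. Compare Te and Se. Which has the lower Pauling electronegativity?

Te

Se is in period 4, group 16; Te is in period 5, group 16.
EN rises left→right (higher Z_eff, smaller atoms) and falls top→bottom (larger, more shielded atoms).
All are in group 16, so electronegativity increases up the group.
So Te has the lower Pauling electronegativity (Te < Se).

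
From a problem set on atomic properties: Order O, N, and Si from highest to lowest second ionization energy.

After 1 electron has been removed, what remains? O⁺ still has 5 valence electrons; N⁺ still has 4 valence electrons; Si⁺ still has 3 valence electrons.
All are still removing valence electrons, so compare the +1 ions as you would atoms: IE_2 generally rises across a period (higher Z_eff) and falls down a group (larger shell), subject to the usual subshell exceptions.
Valence configurations: O⁺ [He]2s²2p³, N⁺ [He]2s²2p², Si⁺ [Ne]3s²3p¹.
Tabulated IE_2 (kJ/mol): O 3388, N 2856, Si 1577.
Putting it together, IE_2: Si < N < O.

O > N > Si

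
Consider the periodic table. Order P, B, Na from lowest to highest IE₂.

P < B < Na

IE_2 is the cost of taking one more electron from the +1 cation: P⁺ still has 4 valence electrons; B⁺ still has 2 valence electrons; Na⁺ is the bare [Ne] core.
Core electrons are held far more tightly than valence electrons, so Na tops the IE_2 order.
Valence configurations: P⁺ [Ne]3s²3p², B⁺ [He]2s².
Approximate IE_2 values (kJ/mol): P 1907, B 2427, Na 4562.
So the second ionization energies run P < B < Na.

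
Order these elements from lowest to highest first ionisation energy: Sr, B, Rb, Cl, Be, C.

Rb < Sr < B < Be < C < Cl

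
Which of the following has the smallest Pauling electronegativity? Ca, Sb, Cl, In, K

K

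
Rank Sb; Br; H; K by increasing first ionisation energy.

H is in period 1, group 1; K is in period 4, group 1; Br is in period 4, group 17; Sb is in period 5, group 15.
Removing the outermost electron gets harder across a period and easier down a group.
These span different periods and groups, so the two trends combine.
Sb > K: period and group pull opposite ways; the across-period shift dominates (831 vs 419 kJ/mol).
Br > Sb: relative to Sb, both the across-period and down-group shifts push Br's first ionization energy up.
H > Br: the two effects oppose for this pair; the down-group effect wins (1312 vs 1140 kJ/mol).
For reference (kJ/mol): H 1312, K 419, Br 1140, Sb 831.
So from lowest to highest: K < Sb < Br < H.

K < Sb < Br < H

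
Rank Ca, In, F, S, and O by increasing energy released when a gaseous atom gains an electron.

Adding an electron releases more energy for atoms nearer the top right (short of the noble gases).
Here both period and group differ, so the two effects have to be weighed against each other.
In > Ca: period and group pull opposite ways; the across-period shift dominates (29 vs 2 kJ/mol).
O > In: both effects reinforce here, so O is clearly the higher of the two.
S > O: this pair runs against the simple trend — see the exception note.
F > S: relative to S, both the across-period and down-group shifts push F's electron affinity up.
Note the exception: S has a higher electron affinity than O, contrary to the simple trend — the compact 2p subshell of O repels the added electron more than S's larger 3p does.
Approximate values (kJ/mol): O 141, F 328, S 200, Ca 2, In 29.
So from lowest to highest: Ca < In < O < S < F.

Ca < In < O < S < F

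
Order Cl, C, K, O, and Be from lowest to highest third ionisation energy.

Cl < K < C < O < Be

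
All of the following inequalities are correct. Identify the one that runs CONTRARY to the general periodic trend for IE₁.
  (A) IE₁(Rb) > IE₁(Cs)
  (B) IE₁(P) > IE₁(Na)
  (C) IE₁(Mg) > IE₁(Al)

(C)

The general trend: IE₁ increases across a period and decreases down a group.
(A) Rb (period 5, group 1) vs Cs (period 6, group 1): the stated order agrees with the simple trend.
(B) P (period 3, group 15) vs Na (period 3, group 1): the stated order agrees with the simple trend.
(C) Mg (period 3, group 2) vs Al (period 3, group 13): the stated order contradicts the simple trend.
The exception is (C): Al's single 3p electron is easier to remove than one from Mg's filled 3s².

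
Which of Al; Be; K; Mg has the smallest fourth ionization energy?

After 3 electrons have been removed, what remains? Al³⁺ is the bare [Ne] core; Be³⁺ is already 1 electron into the core; K³⁺ is already 2 electrons into the core; Mg³⁺ is already 1 electron into the core.
All of these are removing an electron from a noble-gas core or deeper; the smaller core (lower principal quantum number) is held far more tightly, and within a period the higher nuclear charge binds the same core more tightly.
Tabulated IE_4 (kJ/mol): Al 11577, Be 21007, K 5877, Mg 10543.
Overall IE_4 order: K < Mg < Al < Be.

K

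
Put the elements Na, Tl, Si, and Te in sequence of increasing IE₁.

Na is in period 3, group 1; Si is in period 3, group 14; Te is in period 5, group 16; Tl is in period 6, group 13.
Removing the outermost electron gets harder across a period and easier down a group.
Here both period and group differ, so the two effects have to be weighed against each other.
Tl > Na: the two effects oppose for this pair; the across-period effect wins (589 vs 496 kJ/mol).
Si > Tl: relative to Tl, both the across-period and down-group shifts push Si's first ionization energy up.
Te > Si: the two effects oppose for this pair; the across-period effect wins (869 vs 786 kJ/mol).
Approximate values (kJ/mol): Na 496, Si 786, Te 869, Tl 589.
So from lowest to highest: Na < Tl < Si < Te.

Na < Tl < Si < Te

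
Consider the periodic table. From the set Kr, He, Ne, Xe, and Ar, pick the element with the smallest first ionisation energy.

He is in period 1, group 18; Ne is in period 2, group 18; Ar is in period 3, group 18; Kr is in period 4, group 18; Xe is in period 5, group 18.
Across a period the outer electron is held more tightly (higher IE₁); down a group it sits in a higher shell, more shielded, and comes off more easily.
All are in group 18, so first ionization energy increases up the group.
The smallest first ionisation energy among these belongs to Xe.

Xe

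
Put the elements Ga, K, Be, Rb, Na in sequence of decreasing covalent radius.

Rb, K, Na, Ga, Be

Across a period the added protons contract the valence shell; down a group each new principal shell makes the atom larger.
These span different periods and groups, so the two trends combine.
Ga > Be: period and group pull opposite ways; the down-group shift dominates (124 vs 102 pm).
Na > Ga: period and group pull opposite ways; the across-period shift dominates (155 vs 124 pm).
K > Na: they share group 1; the group trend gives K the larger value.
Rb > K: they share group 1; the group trend gives Rb the larger value.
For reference (pm): Be 102, Na 155, K 196, Ga 124, Rb 210.
So from largest to smallest: Rb > K > Na > Ga > Be.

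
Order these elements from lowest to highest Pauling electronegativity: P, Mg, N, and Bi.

Mg < Bi < P < N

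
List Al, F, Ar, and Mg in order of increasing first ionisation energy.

Al, Mg, Ar, F

F is in period 2, group 17; Mg is in period 3, group 2; Al is in period 3, group 13; Ar is in period 3, group 18.
First ionization energy rises across a period (greater Z_eff holds electrons more tightly) and falls down a group (valence electrons are farther from the nucleus).
Here both period and group differ, so the two effects have to be weighed against each other.
Mg > Al: this pair runs against the simple trend — see the exception note.
Ar > Mg: Ar lies to the right of Mg in period 3, so the across-period effect alone puts Ar higher.
F > Ar: period and group pull opposite ways; the down-group shift dominates (1681 vs 1521 kJ/mol).
Note the exception: Mg has a higher first ionization energy than Al, contrary to the simple trend — Al's single 3p electron is easier to remove than one from Mg's filled 3s².
Approximate values (kJ/mol): F 1681, Mg 738, Al 578, Ar 1521.
So from lowest to highest: Al < Mg < Ar < F.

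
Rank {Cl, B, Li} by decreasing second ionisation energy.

Consider each +1 ion: Cl⁺ still has 6 valence electrons; B⁺ still has 2 valence electrons; Li⁺ is the bare [He] core.
Core electrons are held far more tightly than valence electrons, so Li tops the IE_2 order.
Valence configurations: Cl⁺ [Ne]3s²3p⁴, B⁺ [He]2s².
Approximate IE_2 values (kJ/mol): Cl 2298, B 2427, Li 7298.
Overall IE_2 order: Cl < B < Li.

Li > B > Cl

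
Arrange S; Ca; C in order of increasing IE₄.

S < C < Ca

After 3 electrons have been removed, what remains? S³⁺ still has 3 valence electrons; Ca³⁺ is already 1 electron into the core; C³⁺ still has 1 valence electron.
Pulling an electron out of a noble-gas core costs far more than removing a remaining valence electron, so Ca sits at the high end of IE_4.
Valence configurations: S³⁺ [Ne]3s²3p¹, C³⁺ [He]2s¹.
The numbers (kJ/mol): S 4556, Ca 6491, C 6223.
Putting it together, IE_4: S < C < Ca.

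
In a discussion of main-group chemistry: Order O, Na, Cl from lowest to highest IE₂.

The second ionization energy removes an electron from the +1 ion. For each element: O⁺ still has 5 valence electrons; Na⁺ is the bare [Ne] core; Cl⁺ still has 6 valence electrons.
Core electrons are held far more tightly than valence electrons, so Na tops the IE_2 order.
Valence configurations: O⁺ [He]2s²2p³, Cl⁺ [Ne]3s²3p⁴.
Tabulated IE_2 (kJ/mol): O 3388, Na 4562, Cl 2298.
Overall IE_2 order: Cl < O < Na.

Cl < O < Na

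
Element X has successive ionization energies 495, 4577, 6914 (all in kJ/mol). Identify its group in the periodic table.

Look for the largest jump between consecutive ionization energies: IE2/IE1 ≈ 9.2, far larger than any earlier ratio.
That jump marks the point where a core electron is being removed. So the atom has 1 valence electron.
A main-group element with 1 valence electron is in group 1.

Group 1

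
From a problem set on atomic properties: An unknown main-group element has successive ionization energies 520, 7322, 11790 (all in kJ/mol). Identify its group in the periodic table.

Group 1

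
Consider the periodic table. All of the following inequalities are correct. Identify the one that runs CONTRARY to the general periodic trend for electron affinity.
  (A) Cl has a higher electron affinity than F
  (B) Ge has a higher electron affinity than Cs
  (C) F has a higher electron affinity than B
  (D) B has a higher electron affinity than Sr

The general trend: electron affinity increases across a period and decreases down a group.
(A) Cl (period 3, group 17) vs F (period 2, group 17): the stated order contradicts the simple trend.
(B) Ge (period 4, group 14) vs Cs (period 6, group 1): the stated order agrees with the simple trend.
(C) F (period 2, group 17) vs B (period 2, group 13): the stated order agrees with the simple trend.
(D) B (period 2, group 13) vs Sr (period 5, group 2): the stated order agrees with the simple trend.
The exception is (A): F's small 2p subshell makes the incoming electron feel strong e⁻–e⁻ repulsion, so Cl actually releases more energy on gaining an electron.

(A)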